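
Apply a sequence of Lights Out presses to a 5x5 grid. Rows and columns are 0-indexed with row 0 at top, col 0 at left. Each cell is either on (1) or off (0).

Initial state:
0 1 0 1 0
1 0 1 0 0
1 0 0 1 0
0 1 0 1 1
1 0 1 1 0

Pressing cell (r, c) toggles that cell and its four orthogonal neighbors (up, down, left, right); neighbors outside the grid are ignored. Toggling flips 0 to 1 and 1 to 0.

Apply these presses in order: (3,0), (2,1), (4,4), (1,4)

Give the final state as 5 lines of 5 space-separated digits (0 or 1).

Answer: 0 1 0 1 1
1 1 1 1 1
1 1 1 1 1
1 1 0 1 0
0 0 1 0 1

Derivation:
After press 1 at (3,0):
0 1 0 1 0
1 0 1 0 0
0 0 0 1 0
1 0 0 1 1
0 0 1 1 0

After press 2 at (2,1):
0 1 0 1 0
1 1 1 0 0
1 1 1 1 0
1 1 0 1 1
0 0 1 1 0

After press 3 at (4,4):
0 1 0 1 0
1 1 1 0 0
1 1 1 1 0
1 1 0 1 0
0 0 1 0 1

After press 4 at (1,4):
0 1 0 1 1
1 1 1 1 1
1 1 1 1 1
1 1 0 1 0
0 0 1 0 1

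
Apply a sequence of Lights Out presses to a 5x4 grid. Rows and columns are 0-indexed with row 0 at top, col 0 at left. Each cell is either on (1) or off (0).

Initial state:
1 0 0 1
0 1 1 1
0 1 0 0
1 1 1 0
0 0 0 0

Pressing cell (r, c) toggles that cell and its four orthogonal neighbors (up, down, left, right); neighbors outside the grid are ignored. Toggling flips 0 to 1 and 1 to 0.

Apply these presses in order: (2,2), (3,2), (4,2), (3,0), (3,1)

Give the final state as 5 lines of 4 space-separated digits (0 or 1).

Answer: 1 0 0 1
0 1 0 1
1 1 0 1
1 0 1 1
1 0 0 1

Derivation:
After press 1 at (2,2):
1 0 0 1
0 1 0 1
0 0 1 1
1 1 0 0
0 0 0 0

After press 2 at (3,2):
1 0 0 1
0 1 0 1
0 0 0 1
1 0 1 1
0 0 1 0

After press 3 at (4,2):
1 0 0 1
0 1 0 1
0 0 0 1
1 0 0 1
0 1 0 1

After press 4 at (3,0):
1 0 0 1
0 1 0 1
1 0 0 1
0 1 0 1
1 1 0 1

After press 5 at (3,1):
1 0 0 1
0 1 0 1
1 1 0 1
1 0 1 1
1 0 0 1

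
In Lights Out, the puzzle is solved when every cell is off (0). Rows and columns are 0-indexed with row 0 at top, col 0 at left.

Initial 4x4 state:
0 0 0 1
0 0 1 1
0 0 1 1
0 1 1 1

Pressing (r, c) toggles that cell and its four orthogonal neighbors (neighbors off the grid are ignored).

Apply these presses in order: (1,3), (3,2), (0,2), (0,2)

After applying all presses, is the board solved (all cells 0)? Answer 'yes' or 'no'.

Answer: yes

Derivation:
After press 1 at (1,3):
0 0 0 0
0 0 0 0
0 0 1 0
0 1 1 1

After press 2 at (3,2):
0 0 0 0
0 0 0 0
0 0 0 0
0 0 0 0

After press 3 at (0,2):
0 1 1 1
0 0 1 0
0 0 0 0
0 0 0 0

After press 4 at (0,2):
0 0 0 0
0 0 0 0
0 0 0 0
0 0 0 0

Lights still on: 0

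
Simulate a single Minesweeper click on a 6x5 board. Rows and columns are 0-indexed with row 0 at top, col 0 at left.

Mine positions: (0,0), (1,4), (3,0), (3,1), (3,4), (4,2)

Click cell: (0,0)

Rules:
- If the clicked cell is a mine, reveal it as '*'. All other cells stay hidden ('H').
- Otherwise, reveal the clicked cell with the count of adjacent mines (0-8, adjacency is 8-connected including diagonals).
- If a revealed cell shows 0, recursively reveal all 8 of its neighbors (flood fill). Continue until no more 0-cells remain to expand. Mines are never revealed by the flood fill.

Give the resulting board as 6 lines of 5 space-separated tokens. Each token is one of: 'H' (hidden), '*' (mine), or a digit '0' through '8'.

* H H H H
H H H H H
H H H H H
H H H H H
H H H H H
H H H H H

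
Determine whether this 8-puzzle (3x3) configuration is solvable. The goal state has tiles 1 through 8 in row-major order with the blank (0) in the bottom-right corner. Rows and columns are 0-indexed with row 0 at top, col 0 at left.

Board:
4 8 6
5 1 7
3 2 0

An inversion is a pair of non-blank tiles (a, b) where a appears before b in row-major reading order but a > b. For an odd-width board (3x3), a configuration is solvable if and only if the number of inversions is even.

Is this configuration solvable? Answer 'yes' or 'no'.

Inversions (pairs i<j in row-major order where tile[i] > tile[j] > 0): 19
19 is odd, so the puzzle is not solvable.

Answer: no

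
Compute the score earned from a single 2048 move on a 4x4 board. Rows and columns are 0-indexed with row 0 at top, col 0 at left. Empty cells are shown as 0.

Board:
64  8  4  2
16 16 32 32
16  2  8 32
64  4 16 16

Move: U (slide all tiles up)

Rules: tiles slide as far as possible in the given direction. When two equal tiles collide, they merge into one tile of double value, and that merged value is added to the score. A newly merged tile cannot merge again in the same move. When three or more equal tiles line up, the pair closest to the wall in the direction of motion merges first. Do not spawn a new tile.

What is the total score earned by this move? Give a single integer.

Slide up:
col 0: [64, 16, 16, 64] -> [64, 32, 64, 0]  score +32 (running 32)
col 1: [8, 16, 2, 4] -> [8, 16, 2, 4]  score +0 (running 32)
col 2: [4, 32, 8, 16] -> [4, 32, 8, 16]  score +0 (running 32)
col 3: [2, 32, 32, 16] -> [2, 64, 16, 0]  score +64 (running 96)
Board after move:
64  8  4  2
32 16 32 64
64  2  8 16
 0  4 16  0

Answer: 96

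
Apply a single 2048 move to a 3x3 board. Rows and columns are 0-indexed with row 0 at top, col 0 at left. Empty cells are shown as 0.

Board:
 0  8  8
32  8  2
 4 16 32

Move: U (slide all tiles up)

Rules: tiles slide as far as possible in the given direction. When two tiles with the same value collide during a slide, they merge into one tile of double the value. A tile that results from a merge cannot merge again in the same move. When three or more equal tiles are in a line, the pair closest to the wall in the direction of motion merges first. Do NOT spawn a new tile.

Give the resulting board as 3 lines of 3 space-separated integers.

Answer: 32 16  8
 4 16  2
 0  0 32

Derivation:
Slide up:
col 0: [0, 32, 4] -> [32, 4, 0]
col 1: [8, 8, 16] -> [16, 16, 0]
col 2: [8, 2, 32] -> [8, 2, 32]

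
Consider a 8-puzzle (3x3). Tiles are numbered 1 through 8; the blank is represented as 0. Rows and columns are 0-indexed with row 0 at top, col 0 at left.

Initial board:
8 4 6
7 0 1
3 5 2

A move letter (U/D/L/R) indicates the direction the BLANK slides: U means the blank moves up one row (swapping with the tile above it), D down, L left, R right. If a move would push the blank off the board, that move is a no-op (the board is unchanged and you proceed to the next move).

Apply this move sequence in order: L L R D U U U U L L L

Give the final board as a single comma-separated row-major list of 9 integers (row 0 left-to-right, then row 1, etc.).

After move 1 (L):
8 4 6
0 7 1
3 5 2

After move 2 (L):
8 4 6
0 7 1
3 5 2

After move 3 (R):
8 4 6
7 0 1
3 5 2

After move 4 (D):
8 4 6
7 5 1
3 0 2

After move 5 (U):
8 4 6
7 0 1
3 5 2

After move 6 (U):
8 0 6
7 4 1
3 5 2

After move 7 (U):
8 0 6
7 4 1
3 5 2

After move 8 (U):
8 0 6
7 4 1
3 5 2

After move 9 (L):
0 8 6
7 4 1
3 5 2

After move 10 (L):
0 8 6
7 4 1
3 5 2

After move 11 (L):
0 8 6
7 4 1
3 5 2

Answer: 0, 8, 6, 7, 4, 1, 3, 5, 2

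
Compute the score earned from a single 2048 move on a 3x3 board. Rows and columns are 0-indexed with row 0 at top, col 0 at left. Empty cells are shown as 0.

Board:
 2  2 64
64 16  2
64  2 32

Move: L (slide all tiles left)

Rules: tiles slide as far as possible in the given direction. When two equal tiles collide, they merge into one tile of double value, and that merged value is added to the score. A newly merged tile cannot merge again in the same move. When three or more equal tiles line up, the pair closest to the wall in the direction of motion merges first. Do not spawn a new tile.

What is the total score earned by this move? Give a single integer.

Answer: 4

Derivation:
Slide left:
row 0: [2, 2, 64] -> [4, 64, 0]  score +4 (running 4)
row 1: [64, 16, 2] -> [64, 16, 2]  score +0 (running 4)
row 2: [64, 2, 32] -> [64, 2, 32]  score +0 (running 4)
Board after move:
 4 64  0
64 16  2
64  2 32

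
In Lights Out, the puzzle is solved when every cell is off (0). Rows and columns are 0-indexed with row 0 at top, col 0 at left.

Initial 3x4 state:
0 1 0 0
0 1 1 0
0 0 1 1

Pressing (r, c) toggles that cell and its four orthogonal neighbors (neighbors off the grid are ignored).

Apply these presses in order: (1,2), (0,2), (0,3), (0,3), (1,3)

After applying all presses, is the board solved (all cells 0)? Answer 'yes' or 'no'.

Answer: yes

Derivation:
After press 1 at (1,2):
0 1 1 0
0 0 0 1
0 0 0 1

After press 2 at (0,2):
0 0 0 1
0 0 1 1
0 0 0 1

After press 3 at (0,3):
0 0 1 0
0 0 1 0
0 0 0 1

After press 4 at (0,3):
0 0 0 1
0 0 1 1
0 0 0 1

After press 5 at (1,3):
0 0 0 0
0 0 0 0
0 0 0 0

Lights still on: 0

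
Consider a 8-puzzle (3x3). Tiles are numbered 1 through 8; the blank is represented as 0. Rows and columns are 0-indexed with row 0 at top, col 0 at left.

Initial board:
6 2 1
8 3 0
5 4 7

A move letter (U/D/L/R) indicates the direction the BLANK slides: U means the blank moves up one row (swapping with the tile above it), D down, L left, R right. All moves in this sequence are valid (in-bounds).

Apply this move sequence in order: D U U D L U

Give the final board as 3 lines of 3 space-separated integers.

Answer: 6 0 1
8 2 3
5 4 7

Derivation:
After move 1 (D):
6 2 1
8 3 7
5 4 0

After move 2 (U):
6 2 1
8 3 0
5 4 7

After move 3 (U):
6 2 0
8 3 1
5 4 7

After move 4 (D):
6 2 1
8 3 0
5 4 7

After move 5 (L):
6 2 1
8 0 3
5 4 7

After move 6 (U):
6 0 1
8 2 3
5 4 7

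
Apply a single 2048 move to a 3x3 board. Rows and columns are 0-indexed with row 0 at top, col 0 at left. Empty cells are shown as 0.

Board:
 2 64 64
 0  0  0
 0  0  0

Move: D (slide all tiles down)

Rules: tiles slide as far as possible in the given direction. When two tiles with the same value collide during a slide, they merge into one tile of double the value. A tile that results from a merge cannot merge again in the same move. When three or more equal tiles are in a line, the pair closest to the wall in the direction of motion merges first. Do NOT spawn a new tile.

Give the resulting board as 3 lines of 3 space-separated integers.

Answer:  0  0  0
 0  0  0
 2 64 64

Derivation:
Slide down:
col 0: [2, 0, 0] -> [0, 0, 2]
col 1: [64, 0, 0] -> [0, 0, 64]
col 2: [64, 0, 0] -> [0, 0, 64]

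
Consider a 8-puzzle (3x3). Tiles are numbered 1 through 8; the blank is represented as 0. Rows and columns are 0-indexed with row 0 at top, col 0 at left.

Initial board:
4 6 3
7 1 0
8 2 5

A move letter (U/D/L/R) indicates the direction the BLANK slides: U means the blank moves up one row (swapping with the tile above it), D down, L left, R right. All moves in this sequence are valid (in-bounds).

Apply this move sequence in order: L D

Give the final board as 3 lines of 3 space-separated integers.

After move 1 (L):
4 6 3
7 0 1
8 2 5

After move 2 (D):
4 6 3
7 2 1
8 0 5

Answer: 4 6 3
7 2 1
8 0 5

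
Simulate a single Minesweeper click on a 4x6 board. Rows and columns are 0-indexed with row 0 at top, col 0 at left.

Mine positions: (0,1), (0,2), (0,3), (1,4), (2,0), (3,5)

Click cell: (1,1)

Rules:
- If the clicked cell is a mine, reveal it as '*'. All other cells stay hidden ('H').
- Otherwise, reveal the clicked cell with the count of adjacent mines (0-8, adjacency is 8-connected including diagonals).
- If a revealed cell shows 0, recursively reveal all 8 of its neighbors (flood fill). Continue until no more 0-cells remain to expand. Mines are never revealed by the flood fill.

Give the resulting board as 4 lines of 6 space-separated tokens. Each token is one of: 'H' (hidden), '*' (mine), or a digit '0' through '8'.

H H H H H H
H 3 H H H H
H H H H H H
H H H H H H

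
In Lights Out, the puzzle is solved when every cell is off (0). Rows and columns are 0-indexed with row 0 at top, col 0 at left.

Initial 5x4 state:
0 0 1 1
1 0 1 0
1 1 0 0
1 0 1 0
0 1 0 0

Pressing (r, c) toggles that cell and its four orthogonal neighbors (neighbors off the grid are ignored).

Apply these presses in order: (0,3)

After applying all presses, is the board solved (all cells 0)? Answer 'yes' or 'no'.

Answer: no

Derivation:
After press 1 at (0,3):
0 0 0 0
1 0 1 1
1 1 0 0
1 0 1 0
0 1 0 0

Lights still on: 8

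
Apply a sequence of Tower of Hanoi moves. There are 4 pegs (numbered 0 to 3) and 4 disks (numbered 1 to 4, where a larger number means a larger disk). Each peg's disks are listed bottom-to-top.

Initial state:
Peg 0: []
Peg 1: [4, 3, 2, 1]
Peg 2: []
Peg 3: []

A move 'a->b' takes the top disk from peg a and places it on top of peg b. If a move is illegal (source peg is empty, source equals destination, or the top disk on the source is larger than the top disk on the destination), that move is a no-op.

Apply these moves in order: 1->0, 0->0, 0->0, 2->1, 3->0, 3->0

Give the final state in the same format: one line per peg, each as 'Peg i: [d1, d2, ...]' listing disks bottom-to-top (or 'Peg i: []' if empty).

Answer: Peg 0: [1]
Peg 1: [4, 3, 2]
Peg 2: []
Peg 3: []

Derivation:
After move 1 (1->0):
Peg 0: [1]
Peg 1: [4, 3, 2]
Peg 2: []
Peg 3: []

After move 2 (0->0):
Peg 0: [1]
Peg 1: [4, 3, 2]
Peg 2: []
Peg 3: []

After move 3 (0->0):
Peg 0: [1]
Peg 1: [4, 3, 2]
Peg 2: []
Peg 3: []

After move 4 (2->1):
Peg 0: [1]
Peg 1: [4, 3, 2]
Peg 2: []
Peg 3: []

After move 5 (3->0):
Peg 0: [1]
Peg 1: [4, 3, 2]
Peg 2: []
Peg 3: []

After move 6 (3->0):
Peg 0: [1]
Peg 1: [4, 3, 2]
Peg 2: []
Peg 3: []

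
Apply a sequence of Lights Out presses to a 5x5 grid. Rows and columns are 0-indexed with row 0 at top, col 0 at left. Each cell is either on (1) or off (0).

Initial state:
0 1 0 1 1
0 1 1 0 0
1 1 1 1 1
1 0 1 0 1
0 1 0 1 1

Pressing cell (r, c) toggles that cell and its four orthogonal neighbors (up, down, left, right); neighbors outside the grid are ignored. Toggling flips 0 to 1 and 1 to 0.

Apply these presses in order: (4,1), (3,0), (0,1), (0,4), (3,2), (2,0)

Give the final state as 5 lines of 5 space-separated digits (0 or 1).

Answer: 1 0 1 0 0
1 0 1 0 1
1 0 0 1 1
1 1 0 1 1
0 0 0 1 1

Derivation:
After press 1 at (4,1):
0 1 0 1 1
0 1 1 0 0
1 1 1 1 1
1 1 1 0 1
1 0 1 1 1

After press 2 at (3,0):
0 1 0 1 1
0 1 1 0 0
0 1 1 1 1
0 0 1 0 1
0 0 1 1 1

After press 3 at (0,1):
1 0 1 1 1
0 0 1 0 0
0 1 1 1 1
0 0 1 0 1
0 0 1 1 1

After press 4 at (0,4):
1 0 1 0 0
0 0 1 0 1
0 1 1 1 1
0 0 1 0 1
0 0 1 1 1

After press 5 at (3,2):
1 0 1 0 0
0 0 1 0 1
0 1 0 1 1
0 1 0 1 1
0 0 0 1 1

After press 6 at (2,0):
1 0 1 0 0
1 0 1 0 1
1 0 0 1 1
1 1 0 1 1
0 0 0 1 1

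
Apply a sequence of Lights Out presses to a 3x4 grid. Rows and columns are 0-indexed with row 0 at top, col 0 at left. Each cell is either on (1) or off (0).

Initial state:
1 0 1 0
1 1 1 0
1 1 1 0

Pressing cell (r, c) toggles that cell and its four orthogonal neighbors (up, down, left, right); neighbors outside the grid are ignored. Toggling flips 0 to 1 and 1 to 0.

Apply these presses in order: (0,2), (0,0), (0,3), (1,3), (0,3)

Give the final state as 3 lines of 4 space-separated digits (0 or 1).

After press 1 at (0,2):
1 1 0 1
1 1 0 0
1 1 1 0

After press 2 at (0,0):
0 0 0 1
0 1 0 0
1 1 1 0

After press 3 at (0,3):
0 0 1 0
0 1 0 1
1 1 1 0

After press 4 at (1,3):
0 0 1 1
0 1 1 0
1 1 1 1

After press 5 at (0,3):
0 0 0 0
0 1 1 1
1 1 1 1

Answer: 0 0 0 0
0 1 1 1
1 1 1 1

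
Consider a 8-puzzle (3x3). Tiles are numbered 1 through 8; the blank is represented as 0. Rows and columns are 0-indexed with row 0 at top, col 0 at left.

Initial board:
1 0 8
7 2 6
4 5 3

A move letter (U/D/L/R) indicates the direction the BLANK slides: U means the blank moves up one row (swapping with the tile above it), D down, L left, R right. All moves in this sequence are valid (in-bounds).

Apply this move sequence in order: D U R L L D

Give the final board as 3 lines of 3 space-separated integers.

Answer: 7 1 8
0 2 6
4 5 3

Derivation:
After move 1 (D):
1 2 8
7 0 6
4 5 3

After move 2 (U):
1 0 8
7 2 6
4 5 3

After move 3 (R):
1 8 0
7 2 6
4 5 3

After move 4 (L):
1 0 8
7 2 6
4 5 3

After move 5 (L):
0 1 8
7 2 6
4 5 3

After move 6 (D):
7 1 8
0 2 6
4 5 3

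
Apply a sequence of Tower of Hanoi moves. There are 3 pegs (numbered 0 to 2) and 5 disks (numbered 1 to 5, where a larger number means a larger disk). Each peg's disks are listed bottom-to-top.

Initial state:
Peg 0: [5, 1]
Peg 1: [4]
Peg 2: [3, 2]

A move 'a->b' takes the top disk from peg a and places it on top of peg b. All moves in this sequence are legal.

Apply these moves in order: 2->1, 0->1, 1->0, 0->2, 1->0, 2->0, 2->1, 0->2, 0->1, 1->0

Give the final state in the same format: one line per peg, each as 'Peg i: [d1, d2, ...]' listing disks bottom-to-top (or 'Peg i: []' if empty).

Answer: Peg 0: [5, 2]
Peg 1: [4, 3]
Peg 2: [1]

Derivation:
After move 1 (2->1):
Peg 0: [5, 1]
Peg 1: [4, 2]
Peg 2: [3]

After move 2 (0->1):
Peg 0: [5]
Peg 1: [4, 2, 1]
Peg 2: [3]

After move 3 (1->0):
Peg 0: [5, 1]
Peg 1: [4, 2]
Peg 2: [3]

After move 4 (0->2):
Peg 0: [5]
Peg 1: [4, 2]
Peg 2: [3, 1]

After move 5 (1->0):
Peg 0: [5, 2]
Peg 1: [4]
Peg 2: [3, 1]

After move 6 (2->0):
Peg 0: [5, 2, 1]
Peg 1: [4]
Peg 2: [3]

After move 7 (2->1):
Peg 0: [5, 2, 1]
Peg 1: [4, 3]
Peg 2: []

After move 8 (0->2):
Peg 0: [5, 2]
Peg 1: [4, 3]
Peg 2: [1]

After move 9 (0->1):
Peg 0: [5]
Peg 1: [4, 3, 2]
Peg 2: [1]

After move 10 (1->0):
Peg 0: [5, 2]
Peg 1: [4, 3]
Peg 2: [1]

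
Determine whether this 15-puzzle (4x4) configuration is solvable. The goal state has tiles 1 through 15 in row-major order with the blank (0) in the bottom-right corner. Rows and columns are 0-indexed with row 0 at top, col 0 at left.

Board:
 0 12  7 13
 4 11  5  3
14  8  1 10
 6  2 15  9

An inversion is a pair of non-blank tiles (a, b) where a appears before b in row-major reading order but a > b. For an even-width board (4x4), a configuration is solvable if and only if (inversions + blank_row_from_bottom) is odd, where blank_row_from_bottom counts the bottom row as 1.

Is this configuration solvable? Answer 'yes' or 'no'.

Answer: yes

Derivation:
Inversions: 57
Blank is in row 0 (0-indexed from top), which is row 4 counting from the bottom (bottom = 1).
57 + 4 = 61, which is odd, so the puzzle is solvable.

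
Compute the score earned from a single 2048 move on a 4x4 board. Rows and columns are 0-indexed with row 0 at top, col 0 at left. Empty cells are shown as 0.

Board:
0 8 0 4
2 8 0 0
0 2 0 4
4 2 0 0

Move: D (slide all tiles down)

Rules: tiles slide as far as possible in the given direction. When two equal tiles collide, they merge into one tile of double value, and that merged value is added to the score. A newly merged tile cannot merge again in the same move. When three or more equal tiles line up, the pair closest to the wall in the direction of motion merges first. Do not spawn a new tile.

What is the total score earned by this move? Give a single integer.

Slide down:
col 0: [0, 2, 0, 4] -> [0, 0, 2, 4]  score +0 (running 0)
col 1: [8, 8, 2, 2] -> [0, 0, 16, 4]  score +20 (running 20)
col 2: [0, 0, 0, 0] -> [0, 0, 0, 0]  score +0 (running 20)
col 3: [4, 0, 4, 0] -> [0, 0, 0, 8]  score +8 (running 28)
Board after move:
 0  0  0  0
 0  0  0  0
 2 16  0  0
 4  4  0  8

Answer: 28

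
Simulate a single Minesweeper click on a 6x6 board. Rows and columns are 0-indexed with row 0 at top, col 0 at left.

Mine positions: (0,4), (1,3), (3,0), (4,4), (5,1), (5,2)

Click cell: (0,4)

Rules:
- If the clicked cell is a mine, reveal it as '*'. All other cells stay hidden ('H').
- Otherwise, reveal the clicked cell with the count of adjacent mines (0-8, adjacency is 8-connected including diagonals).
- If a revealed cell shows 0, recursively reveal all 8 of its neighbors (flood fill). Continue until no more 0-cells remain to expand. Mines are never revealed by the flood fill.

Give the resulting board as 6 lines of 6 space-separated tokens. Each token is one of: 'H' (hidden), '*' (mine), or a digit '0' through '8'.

H H H H * H
H H H H H H
H H H H H H
H H H H H H
H H H H H H
H H H H H H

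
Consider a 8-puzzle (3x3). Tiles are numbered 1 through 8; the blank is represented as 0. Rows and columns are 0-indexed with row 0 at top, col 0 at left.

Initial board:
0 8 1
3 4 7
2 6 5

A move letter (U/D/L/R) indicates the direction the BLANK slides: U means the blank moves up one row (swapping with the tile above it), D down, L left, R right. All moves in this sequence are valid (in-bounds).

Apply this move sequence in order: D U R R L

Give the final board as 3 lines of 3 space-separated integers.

Answer: 8 0 1
3 4 7
2 6 5

Derivation:
After move 1 (D):
3 8 1
0 4 7
2 6 5

After move 2 (U):
0 8 1
3 4 7
2 6 5

After move 3 (R):
8 0 1
3 4 7
2 6 5

After move 4 (R):
8 1 0
3 4 7
2 6 5

After move 5 (L):
8 0 1
3 4 7
2 6 5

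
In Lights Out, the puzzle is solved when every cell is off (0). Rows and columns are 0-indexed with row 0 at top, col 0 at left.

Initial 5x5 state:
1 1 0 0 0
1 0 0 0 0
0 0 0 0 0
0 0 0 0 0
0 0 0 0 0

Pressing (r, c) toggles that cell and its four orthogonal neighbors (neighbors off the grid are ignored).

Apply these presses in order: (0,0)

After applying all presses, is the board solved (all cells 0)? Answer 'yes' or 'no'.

After press 1 at (0,0):
0 0 0 0 0
0 0 0 0 0
0 0 0 0 0
0 0 0 0 0
0 0 0 0 0

Lights still on: 0

Answer: yes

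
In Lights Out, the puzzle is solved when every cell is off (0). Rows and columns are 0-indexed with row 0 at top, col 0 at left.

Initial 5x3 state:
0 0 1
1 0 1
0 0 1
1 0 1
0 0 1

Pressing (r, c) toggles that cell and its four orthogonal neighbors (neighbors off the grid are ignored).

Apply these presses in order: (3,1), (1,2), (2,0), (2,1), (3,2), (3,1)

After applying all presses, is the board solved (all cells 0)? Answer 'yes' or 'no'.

Answer: yes

Derivation:
After press 1 at (3,1):
0 0 1
1 0 1
0 1 1
0 1 0
0 1 1

After press 2 at (1,2):
0 0 0
1 1 0
0 1 0
0 1 0
0 1 1

After press 3 at (2,0):
0 0 0
0 1 0
1 0 0
1 1 0
0 1 1

After press 4 at (2,1):
0 0 0
0 0 0
0 1 1
1 0 0
0 1 1

After press 5 at (3,2):
0 0 0
0 0 0
0 1 0
1 1 1
0 1 0

After press 6 at (3,1):
0 0 0
0 0 0
0 0 0
0 0 0
0 0 0

Lights still on: 0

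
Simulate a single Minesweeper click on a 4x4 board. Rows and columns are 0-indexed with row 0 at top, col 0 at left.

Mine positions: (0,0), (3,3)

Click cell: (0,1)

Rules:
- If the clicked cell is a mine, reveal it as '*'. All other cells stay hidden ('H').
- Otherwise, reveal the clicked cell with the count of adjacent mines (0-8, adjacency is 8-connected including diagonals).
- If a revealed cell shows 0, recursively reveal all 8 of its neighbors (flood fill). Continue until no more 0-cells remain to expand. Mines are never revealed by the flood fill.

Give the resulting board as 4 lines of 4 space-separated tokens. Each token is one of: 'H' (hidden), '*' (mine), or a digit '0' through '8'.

H 1 H H
H H H H
H H H H
H H H H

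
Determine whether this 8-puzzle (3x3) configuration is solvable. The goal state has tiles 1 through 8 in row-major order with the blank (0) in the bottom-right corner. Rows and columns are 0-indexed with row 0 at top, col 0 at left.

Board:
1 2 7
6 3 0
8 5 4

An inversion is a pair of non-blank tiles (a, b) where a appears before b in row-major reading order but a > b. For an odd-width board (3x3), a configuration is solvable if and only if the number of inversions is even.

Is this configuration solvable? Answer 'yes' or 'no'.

Answer: yes

Derivation:
Inversions (pairs i<j in row-major order where tile[i] > tile[j] > 0): 10
10 is even, so the puzzle is solvable.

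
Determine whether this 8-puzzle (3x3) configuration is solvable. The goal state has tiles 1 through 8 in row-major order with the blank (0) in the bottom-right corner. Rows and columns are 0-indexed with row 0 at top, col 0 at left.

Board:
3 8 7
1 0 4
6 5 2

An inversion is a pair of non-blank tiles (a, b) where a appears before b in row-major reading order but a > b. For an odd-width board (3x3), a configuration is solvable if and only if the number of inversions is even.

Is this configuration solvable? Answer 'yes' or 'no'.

Inversions (pairs i<j in row-major order where tile[i] > tile[j] > 0): 17
17 is odd, so the puzzle is not solvable.

Answer: no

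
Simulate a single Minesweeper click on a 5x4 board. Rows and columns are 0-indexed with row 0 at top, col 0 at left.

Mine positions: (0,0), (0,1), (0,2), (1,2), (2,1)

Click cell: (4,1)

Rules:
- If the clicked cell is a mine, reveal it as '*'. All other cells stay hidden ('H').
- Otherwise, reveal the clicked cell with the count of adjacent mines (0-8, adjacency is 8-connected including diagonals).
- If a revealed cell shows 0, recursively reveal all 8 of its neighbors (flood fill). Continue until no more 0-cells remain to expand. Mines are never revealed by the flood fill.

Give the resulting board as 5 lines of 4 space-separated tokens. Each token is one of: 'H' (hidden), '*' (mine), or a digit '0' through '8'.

H H H H
H H H H
H H 2 1
1 1 1 0
0 0 0 0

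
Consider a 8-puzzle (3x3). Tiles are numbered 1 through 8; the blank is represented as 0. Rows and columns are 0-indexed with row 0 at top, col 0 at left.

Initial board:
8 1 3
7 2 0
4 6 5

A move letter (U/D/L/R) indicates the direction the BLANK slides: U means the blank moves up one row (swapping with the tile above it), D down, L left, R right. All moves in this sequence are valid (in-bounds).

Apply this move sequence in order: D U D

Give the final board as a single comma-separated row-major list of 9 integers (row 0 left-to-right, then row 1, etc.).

After move 1 (D):
8 1 3
7 2 5
4 6 0

After move 2 (U):
8 1 3
7 2 0
4 6 5

After move 3 (D):
8 1 3
7 2 5
4 6 0

Answer: 8, 1, 3, 7, 2, 5, 4, 6, 0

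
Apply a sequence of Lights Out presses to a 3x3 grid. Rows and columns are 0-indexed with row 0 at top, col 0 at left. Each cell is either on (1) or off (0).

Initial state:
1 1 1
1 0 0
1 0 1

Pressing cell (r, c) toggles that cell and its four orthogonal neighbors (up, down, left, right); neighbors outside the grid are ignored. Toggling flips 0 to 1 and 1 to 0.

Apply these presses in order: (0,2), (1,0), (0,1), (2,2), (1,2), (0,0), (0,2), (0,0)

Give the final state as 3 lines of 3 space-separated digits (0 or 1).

Answer: 1 0 1
0 1 0
0 1 1

Derivation:
After press 1 at (0,2):
1 0 0
1 0 1
1 0 1

After press 2 at (1,0):
0 0 0
0 1 1
0 0 1

After press 3 at (0,1):
1 1 1
0 0 1
0 0 1

After press 4 at (2,2):
1 1 1
0 0 0
0 1 0

After press 5 at (1,2):
1 1 0
0 1 1
0 1 1

After press 6 at (0,0):
0 0 0
1 1 1
0 1 1

After press 7 at (0,2):
0 1 1
1 1 0
0 1 1

After press 8 at (0,0):
1 0 1
0 1 0
0 1 1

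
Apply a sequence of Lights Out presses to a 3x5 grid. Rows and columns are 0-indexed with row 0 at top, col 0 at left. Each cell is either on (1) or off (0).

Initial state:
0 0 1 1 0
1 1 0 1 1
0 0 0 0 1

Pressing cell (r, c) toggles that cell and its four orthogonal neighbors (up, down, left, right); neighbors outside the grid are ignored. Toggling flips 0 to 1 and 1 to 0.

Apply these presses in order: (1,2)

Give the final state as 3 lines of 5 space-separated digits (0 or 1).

After press 1 at (1,2):
0 0 0 1 0
1 0 1 0 1
0 0 1 0 1

Answer: 0 0 0 1 0
1 0 1 0 1
0 0 1 0 1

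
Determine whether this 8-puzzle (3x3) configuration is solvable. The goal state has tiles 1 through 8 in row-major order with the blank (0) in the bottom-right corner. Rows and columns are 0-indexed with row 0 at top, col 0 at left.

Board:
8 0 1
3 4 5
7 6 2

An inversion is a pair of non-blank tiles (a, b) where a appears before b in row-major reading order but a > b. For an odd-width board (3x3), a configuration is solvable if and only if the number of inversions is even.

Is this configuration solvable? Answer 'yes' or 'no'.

Answer: no

Derivation:
Inversions (pairs i<j in row-major order where tile[i] > tile[j] > 0): 13
13 is odd, so the puzzle is not solvable.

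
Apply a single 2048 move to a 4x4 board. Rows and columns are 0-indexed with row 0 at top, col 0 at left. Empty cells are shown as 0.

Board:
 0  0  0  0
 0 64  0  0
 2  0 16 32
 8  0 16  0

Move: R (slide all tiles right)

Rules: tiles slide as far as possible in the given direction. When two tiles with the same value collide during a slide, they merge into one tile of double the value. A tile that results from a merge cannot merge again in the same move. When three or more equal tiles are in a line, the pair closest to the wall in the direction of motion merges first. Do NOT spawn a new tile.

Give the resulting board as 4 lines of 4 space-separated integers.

Slide right:
row 0: [0, 0, 0, 0] -> [0, 0, 0, 0]
row 1: [0, 64, 0, 0] -> [0, 0, 0, 64]
row 2: [2, 0, 16, 32] -> [0, 2, 16, 32]
row 3: [8, 0, 16, 0] -> [0, 0, 8, 16]

Answer:  0  0  0  0
 0  0  0 64
 0  2 16 32
 0  0  8 16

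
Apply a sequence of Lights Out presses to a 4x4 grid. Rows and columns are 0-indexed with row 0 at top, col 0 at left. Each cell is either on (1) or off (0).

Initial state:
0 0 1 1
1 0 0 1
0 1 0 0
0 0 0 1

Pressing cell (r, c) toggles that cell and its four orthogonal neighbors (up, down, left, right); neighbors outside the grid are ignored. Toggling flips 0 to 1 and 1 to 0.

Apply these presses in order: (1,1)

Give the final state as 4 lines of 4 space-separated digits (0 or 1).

Answer: 0 1 1 1
0 1 1 1
0 0 0 0
0 0 0 1

Derivation:
After press 1 at (1,1):
0 1 1 1
0 1 1 1
0 0 0 0
0 0 0 1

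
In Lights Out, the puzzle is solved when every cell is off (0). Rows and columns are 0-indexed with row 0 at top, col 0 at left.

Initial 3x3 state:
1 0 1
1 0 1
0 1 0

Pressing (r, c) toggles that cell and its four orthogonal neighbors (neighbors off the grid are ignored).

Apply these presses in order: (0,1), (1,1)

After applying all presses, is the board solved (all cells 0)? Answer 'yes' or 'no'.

Answer: yes

Derivation:
After press 1 at (0,1):
0 1 0
1 1 1
0 1 0

After press 2 at (1,1):
0 0 0
0 0 0
0 0 0

Lights still on: 0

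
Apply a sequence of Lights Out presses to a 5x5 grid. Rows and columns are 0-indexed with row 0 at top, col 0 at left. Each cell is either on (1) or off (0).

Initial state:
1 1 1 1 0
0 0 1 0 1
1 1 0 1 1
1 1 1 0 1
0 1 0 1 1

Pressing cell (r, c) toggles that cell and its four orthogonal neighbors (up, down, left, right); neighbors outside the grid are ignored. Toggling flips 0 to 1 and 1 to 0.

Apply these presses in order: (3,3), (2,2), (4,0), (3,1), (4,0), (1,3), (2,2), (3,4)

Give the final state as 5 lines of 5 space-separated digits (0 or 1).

Answer: 1 1 1 0 0
0 0 0 1 0
1 0 0 1 0
0 0 1 0 1
0 0 0 0 0

Derivation:
After press 1 at (3,3):
1 1 1 1 0
0 0 1 0 1
1 1 0 0 1
1 1 0 1 0
0 1 0 0 1

After press 2 at (2,2):
1 1 1 1 0
0 0 0 0 1
1 0 1 1 1
1 1 1 1 0
0 1 0 0 1

After press 3 at (4,0):
1 1 1 1 0
0 0 0 0 1
1 0 1 1 1
0 1 1 1 0
1 0 0 0 1

After press 4 at (3,1):
1 1 1 1 0
0 0 0 0 1
1 1 1 1 1
1 0 0 1 0
1 1 0 0 1

After press 5 at (4,0):
1 1 1 1 0
0 0 0 0 1
1 1 1 1 1
0 0 0 1 0
0 0 0 0 1

After press 6 at (1,3):
1 1 1 0 0
0 0 1 1 0
1 1 1 0 1
0 0 0 1 0
0 0 0 0 1

After press 7 at (2,2):
1 1 1 0 0
0 0 0 1 0
1 0 0 1 1
0 0 1 1 0
0 0 0 0 1

After press 8 at (3,4):
1 1 1 0 0
0 0 0 1 0
1 0 0 1 0
0 0 1 0 1
0 0 0 0 0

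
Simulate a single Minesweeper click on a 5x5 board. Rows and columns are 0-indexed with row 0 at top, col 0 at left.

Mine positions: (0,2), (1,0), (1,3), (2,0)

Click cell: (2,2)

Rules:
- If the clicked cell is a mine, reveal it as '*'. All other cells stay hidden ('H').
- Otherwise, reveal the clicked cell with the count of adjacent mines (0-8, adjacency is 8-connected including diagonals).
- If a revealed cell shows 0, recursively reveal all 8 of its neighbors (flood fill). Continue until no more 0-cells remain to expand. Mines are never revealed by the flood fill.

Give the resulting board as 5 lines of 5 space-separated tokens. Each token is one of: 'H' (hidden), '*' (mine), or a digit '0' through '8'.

H H H H H
H H H H H
H H 1 H H
H H H H H
H H H H H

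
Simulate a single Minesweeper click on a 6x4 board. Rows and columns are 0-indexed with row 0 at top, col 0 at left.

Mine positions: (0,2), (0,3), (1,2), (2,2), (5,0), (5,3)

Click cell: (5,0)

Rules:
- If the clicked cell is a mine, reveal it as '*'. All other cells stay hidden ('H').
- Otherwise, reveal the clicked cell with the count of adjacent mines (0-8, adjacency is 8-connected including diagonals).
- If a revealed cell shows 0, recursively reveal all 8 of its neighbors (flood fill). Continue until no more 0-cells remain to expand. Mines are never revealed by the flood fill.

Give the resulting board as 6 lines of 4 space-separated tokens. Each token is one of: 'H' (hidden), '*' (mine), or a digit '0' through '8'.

H H H H
H H H H
H H H H
H H H H
H H H H
* H H H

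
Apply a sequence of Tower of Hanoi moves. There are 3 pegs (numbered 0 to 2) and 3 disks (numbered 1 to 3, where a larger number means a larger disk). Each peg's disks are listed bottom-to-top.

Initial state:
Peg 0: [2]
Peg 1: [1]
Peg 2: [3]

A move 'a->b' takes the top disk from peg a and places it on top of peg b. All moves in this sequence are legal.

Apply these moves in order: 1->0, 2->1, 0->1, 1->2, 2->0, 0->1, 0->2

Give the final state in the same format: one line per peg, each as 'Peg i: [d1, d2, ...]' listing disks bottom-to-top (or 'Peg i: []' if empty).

Answer: Peg 0: []
Peg 1: [3, 1]
Peg 2: [2]

Derivation:
After move 1 (1->0):
Peg 0: [2, 1]
Peg 1: []
Peg 2: [3]

After move 2 (2->1):
Peg 0: [2, 1]
Peg 1: [3]
Peg 2: []

After move 3 (0->1):
Peg 0: [2]
Peg 1: [3, 1]
Peg 2: []

After move 4 (1->2):
Peg 0: [2]
Peg 1: [3]
Peg 2: [1]

After move 5 (2->0):
Peg 0: [2, 1]
Peg 1: [3]
Peg 2: []

After move 6 (0->1):
Peg 0: [2]
Peg 1: [3, 1]
Peg 2: []

After move 7 (0->2):
Peg 0: []
Peg 1: [3, 1]
Peg 2: [2]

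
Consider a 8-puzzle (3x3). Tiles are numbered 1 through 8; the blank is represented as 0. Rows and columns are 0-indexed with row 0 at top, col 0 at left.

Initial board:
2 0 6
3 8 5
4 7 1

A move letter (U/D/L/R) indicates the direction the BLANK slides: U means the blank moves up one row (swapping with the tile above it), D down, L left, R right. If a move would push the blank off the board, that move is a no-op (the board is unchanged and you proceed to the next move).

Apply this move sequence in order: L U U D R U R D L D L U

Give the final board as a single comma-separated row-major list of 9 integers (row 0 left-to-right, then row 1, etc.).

Answer: 3, 6, 5, 0, 7, 2, 8, 4, 1

Derivation:
After move 1 (L):
0 2 6
3 8 5
4 7 1

After move 2 (U):
0 2 6
3 8 5
4 7 1

After move 3 (U):
0 2 6
3 8 5
4 7 1

After move 4 (D):
3 2 6
0 8 5
4 7 1

After move 5 (R):
3 2 6
8 0 5
4 7 1

After move 6 (U):
3 0 6
8 2 5
4 7 1

After move 7 (R):
3 6 0
8 2 5
4 7 1

After move 8 (D):
3 6 5
8 2 0
4 7 1

After move 9 (L):
3 6 5
8 0 2
4 7 1

After move 10 (D):
3 6 5
8 7 2
4 0 1

After move 11 (L):
3 6 5
8 7 2
0 4 1

After move 12 (U):
3 6 5
0 7 2
8 4 1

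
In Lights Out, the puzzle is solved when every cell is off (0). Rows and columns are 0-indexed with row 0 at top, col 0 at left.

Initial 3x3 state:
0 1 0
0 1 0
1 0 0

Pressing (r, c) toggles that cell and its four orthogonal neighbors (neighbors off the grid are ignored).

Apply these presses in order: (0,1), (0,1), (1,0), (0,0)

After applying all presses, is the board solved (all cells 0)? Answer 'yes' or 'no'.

After press 1 at (0,1):
1 0 1
0 0 0
1 0 0

After press 2 at (0,1):
0 1 0
0 1 0
1 0 0

After press 3 at (1,0):
1 1 0
1 0 0
0 0 0

After press 4 at (0,0):
0 0 0
0 0 0
0 0 0

Lights still on: 0

Answer: yes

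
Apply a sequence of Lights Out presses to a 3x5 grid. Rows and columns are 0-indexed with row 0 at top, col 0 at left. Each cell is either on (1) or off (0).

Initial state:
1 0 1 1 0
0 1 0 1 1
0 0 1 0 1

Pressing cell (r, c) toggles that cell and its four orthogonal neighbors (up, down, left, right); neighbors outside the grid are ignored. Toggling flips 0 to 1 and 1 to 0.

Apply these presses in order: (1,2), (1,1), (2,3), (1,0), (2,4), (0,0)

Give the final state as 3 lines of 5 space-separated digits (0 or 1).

Answer: 1 0 0 1 0
1 0 0 1 0
1 1 1 0 1

Derivation:
After press 1 at (1,2):
1 0 0 1 0
0 0 1 0 1
0 0 0 0 1

After press 2 at (1,1):
1 1 0 1 0
1 1 0 0 1
0 1 0 0 1

After press 3 at (2,3):
1 1 0 1 0
1 1 0 1 1
0 1 1 1 0

After press 4 at (1,0):
0 1 0 1 0
0 0 0 1 1
1 1 1 1 0

After press 5 at (2,4):
0 1 0 1 0
0 0 0 1 0
1 1 1 0 1

After press 6 at (0,0):
1 0 0 1 0
1 0 0 1 0
1 1 1 0 1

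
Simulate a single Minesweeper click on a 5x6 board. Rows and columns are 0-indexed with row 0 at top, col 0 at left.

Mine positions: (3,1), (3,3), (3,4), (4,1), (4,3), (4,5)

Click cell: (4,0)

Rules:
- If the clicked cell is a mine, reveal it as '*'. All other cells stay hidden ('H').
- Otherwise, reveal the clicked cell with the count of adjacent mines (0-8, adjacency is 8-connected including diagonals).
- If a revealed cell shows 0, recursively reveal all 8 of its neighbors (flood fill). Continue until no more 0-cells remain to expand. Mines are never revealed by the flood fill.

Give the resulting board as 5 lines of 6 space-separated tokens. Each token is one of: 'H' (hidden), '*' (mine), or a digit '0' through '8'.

H H H H H H
H H H H H H
H H H H H H
H H H H H H
2 H H H H H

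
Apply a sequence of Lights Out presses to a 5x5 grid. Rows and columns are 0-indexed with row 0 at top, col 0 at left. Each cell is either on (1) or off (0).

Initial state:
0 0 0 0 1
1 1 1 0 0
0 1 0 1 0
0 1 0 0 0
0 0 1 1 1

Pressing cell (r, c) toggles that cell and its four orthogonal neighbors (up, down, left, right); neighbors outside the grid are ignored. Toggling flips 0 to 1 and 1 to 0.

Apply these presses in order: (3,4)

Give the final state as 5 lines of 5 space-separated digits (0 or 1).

After press 1 at (3,4):
0 0 0 0 1
1 1 1 0 0
0 1 0 1 1
0 1 0 1 1
0 0 1 1 0

Answer: 0 0 0 0 1
1 1 1 0 0
0 1 0 1 1
0 1 0 1 1
0 0 1 1 0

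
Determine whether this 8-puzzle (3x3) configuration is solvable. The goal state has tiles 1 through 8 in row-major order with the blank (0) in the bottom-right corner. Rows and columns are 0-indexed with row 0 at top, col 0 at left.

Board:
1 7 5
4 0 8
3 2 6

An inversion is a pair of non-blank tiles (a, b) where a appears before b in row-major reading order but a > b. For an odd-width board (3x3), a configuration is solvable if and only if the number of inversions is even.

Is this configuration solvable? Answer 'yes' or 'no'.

Answer: yes

Derivation:
Inversions (pairs i<j in row-major order where tile[i] > tile[j] > 0): 14
14 is even, so the puzzle is solvable.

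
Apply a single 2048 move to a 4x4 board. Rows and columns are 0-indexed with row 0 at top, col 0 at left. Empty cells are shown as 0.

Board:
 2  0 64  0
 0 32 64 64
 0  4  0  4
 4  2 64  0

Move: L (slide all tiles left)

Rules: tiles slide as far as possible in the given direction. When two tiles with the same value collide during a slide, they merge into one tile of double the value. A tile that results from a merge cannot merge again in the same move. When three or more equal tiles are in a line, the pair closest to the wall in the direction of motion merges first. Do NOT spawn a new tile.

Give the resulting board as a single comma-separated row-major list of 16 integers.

Slide left:
row 0: [2, 0, 64, 0] -> [2, 64, 0, 0]
row 1: [0, 32, 64, 64] -> [32, 128, 0, 0]
row 2: [0, 4, 0, 4] -> [8, 0, 0, 0]
row 3: [4, 2, 64, 0] -> [4, 2, 64, 0]

Answer: 2, 64, 0, 0, 32, 128, 0, 0, 8, 0, 0, 0, 4, 2, 64, 0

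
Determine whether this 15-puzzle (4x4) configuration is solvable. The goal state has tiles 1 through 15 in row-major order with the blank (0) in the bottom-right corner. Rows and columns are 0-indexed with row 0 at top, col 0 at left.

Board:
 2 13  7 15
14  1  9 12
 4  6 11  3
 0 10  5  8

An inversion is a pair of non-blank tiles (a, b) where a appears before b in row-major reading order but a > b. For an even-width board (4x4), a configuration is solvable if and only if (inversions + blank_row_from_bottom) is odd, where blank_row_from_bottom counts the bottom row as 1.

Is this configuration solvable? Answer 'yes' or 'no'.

Answer: no

Derivation:
Inversions: 59
Blank is in row 3 (0-indexed from top), which is row 1 counting from the bottom (bottom = 1).
59 + 1 = 60, which is even, so the puzzle is not solvable.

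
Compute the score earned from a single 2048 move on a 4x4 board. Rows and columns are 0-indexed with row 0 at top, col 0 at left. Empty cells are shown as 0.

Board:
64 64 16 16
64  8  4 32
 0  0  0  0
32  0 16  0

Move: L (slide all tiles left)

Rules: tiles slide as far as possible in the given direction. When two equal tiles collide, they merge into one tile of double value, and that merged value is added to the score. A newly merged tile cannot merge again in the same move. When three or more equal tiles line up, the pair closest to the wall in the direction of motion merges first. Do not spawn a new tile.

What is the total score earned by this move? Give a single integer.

Slide left:
row 0: [64, 64, 16, 16] -> [128, 32, 0, 0]  score +160 (running 160)
row 1: [64, 8, 4, 32] -> [64, 8, 4, 32]  score +0 (running 160)
row 2: [0, 0, 0, 0] -> [0, 0, 0, 0]  score +0 (running 160)
row 3: [32, 0, 16, 0] -> [32, 16, 0, 0]  score +0 (running 160)
Board after move:
128  32   0   0
 64   8   4  32
  0   0   0   0
 32  16   0   0

Answer: 160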